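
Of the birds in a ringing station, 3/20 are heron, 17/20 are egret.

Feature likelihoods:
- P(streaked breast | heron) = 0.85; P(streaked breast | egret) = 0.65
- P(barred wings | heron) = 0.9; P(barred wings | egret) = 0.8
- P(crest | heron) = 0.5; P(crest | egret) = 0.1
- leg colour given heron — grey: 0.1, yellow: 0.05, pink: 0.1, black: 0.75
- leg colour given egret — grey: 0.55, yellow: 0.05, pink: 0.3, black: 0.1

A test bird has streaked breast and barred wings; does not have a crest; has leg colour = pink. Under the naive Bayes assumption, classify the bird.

egret

heron: 0.15 × 0.85 × 0.9 × (1−0.5) × 0.1 = 0.0057375
egret: 0.85 × 0.65 × 0.8 × (1−0.1) × 0.3 = 0.11934
Highest score → egret.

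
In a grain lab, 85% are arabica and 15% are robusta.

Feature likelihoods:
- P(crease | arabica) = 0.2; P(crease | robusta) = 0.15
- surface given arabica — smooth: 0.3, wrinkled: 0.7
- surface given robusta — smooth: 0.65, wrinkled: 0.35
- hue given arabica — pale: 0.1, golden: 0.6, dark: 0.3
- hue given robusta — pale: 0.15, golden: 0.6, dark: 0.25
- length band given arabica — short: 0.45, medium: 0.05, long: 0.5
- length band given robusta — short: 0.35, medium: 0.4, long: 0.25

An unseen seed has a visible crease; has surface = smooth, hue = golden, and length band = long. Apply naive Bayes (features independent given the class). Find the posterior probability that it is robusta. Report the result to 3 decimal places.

0.125

arabica: 0.85 × 0.2 × 0.3 × 0.6 × 0.5 = 0.0153
robusta: 0.15 × 0.15 × 0.65 × 0.6 × 0.25 = 0.00219375
P(robusta | x) = 0.00219375 / 0.01749375 ≈ 0.125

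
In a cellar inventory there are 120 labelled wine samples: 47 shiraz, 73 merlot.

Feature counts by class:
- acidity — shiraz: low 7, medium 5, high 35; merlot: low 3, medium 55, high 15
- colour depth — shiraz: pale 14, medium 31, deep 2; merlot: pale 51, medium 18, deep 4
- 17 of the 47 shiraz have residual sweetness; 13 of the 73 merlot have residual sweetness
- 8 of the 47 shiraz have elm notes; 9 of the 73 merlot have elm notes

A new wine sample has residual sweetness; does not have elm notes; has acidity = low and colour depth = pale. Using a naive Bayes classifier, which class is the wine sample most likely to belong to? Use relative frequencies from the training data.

shiraz: (47/120) × (7/47) × (14/47) × (17/47) × (39/47) ≈ 0.00521513
merlot: (73/120) × (3/73) × (51/73) × (13/73) × (64/73) ≈ 0.00272687
Highest score → shiraz.

shiraz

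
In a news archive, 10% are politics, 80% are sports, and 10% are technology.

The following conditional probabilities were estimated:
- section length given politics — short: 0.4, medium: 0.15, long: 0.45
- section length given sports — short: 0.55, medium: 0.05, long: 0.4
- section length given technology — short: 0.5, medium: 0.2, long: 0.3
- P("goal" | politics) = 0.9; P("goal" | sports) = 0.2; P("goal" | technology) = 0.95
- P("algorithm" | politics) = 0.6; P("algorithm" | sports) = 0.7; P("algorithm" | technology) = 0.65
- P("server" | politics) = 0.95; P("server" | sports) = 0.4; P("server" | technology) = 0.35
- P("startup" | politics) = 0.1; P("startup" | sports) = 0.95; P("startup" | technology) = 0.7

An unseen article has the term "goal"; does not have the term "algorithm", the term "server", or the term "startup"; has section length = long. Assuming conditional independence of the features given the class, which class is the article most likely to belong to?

politics: 0.1 × 0.45 × 0.9 × (1−0.6) × (1−0.95) × (1−0.1) = 0.000729
sports: 0.8 × 0.4 × 0.2 × (1−0.7) × (1−0.4) × (1−0.95) = 0.000576
technology: 0.1 × 0.3 × 0.95 × (1−0.65) × (1−0.35) × (1−0.7) = 0.001945125
Highest score → technology.

technology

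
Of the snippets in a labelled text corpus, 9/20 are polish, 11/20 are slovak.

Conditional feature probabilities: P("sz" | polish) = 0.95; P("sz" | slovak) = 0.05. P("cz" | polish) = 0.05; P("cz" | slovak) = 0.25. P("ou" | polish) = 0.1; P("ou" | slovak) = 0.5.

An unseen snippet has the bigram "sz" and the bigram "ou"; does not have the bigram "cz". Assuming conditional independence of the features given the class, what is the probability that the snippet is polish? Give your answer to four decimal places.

polish: 0.45 × 0.95 × (1−0.05) × 0.1 = 0.0406125
slovak: 0.55 × 0.05 × (1−0.25) × 0.5 = 0.0103125
P(polish | x) = 0.0406125 / 0.050925 ≈ 0.7975

0.7975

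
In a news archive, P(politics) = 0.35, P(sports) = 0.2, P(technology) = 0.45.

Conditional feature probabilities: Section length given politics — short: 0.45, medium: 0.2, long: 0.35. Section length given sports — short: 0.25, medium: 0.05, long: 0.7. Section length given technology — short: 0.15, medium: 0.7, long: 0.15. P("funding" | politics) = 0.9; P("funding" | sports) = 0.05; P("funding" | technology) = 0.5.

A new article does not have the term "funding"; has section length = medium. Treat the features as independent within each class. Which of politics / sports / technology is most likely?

politics: 0.35 × 0.2 × (1−0.9) = 0.007
sports: 0.2 × 0.05 × (1−0.05) = 0.0095
technology: 0.45 × 0.7 × (1−0.5) = 0.1575
Highest score → technology.

technology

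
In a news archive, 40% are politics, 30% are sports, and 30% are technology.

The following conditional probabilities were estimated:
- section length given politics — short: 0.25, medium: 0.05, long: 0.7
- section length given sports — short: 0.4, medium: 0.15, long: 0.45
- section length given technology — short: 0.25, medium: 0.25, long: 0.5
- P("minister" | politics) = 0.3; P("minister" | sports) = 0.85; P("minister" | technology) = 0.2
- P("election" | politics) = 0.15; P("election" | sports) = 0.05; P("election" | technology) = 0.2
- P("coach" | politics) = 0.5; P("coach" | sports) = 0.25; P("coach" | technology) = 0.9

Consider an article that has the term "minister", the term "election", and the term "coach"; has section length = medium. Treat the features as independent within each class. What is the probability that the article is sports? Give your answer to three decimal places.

politics: 0.4 × 0.05 × 0.3 × 0.15 × 0.5 = 0.00045
sports: 0.3 × 0.15 × 0.85 × 0.05 × 0.25 = 0.000478125
technology: 0.3 × 0.25 × 0.2 × 0.2 × 0.9 = 0.0027
P(sports | x) = 0.000478125 / 0.003628125 ≈ 0.132

0.132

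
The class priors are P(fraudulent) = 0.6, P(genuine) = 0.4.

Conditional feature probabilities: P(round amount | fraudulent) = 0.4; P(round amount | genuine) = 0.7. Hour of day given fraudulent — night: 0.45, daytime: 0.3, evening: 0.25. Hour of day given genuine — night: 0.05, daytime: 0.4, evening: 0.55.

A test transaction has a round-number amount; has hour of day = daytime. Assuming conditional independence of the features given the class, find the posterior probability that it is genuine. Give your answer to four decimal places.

0.6087

fraudulent: 0.6 × 0.4 × 0.3 = 0.072
genuine: 0.4 × 0.7 × 0.4 = 0.112
P(genuine | x) = 0.112 / 0.184 ≈ 0.6087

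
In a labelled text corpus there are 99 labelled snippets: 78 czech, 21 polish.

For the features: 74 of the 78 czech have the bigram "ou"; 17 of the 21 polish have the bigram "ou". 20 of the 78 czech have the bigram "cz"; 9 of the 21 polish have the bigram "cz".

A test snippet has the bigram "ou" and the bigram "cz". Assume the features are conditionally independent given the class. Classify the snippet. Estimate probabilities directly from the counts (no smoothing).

czech: (78/99) × (74/78) × (20/78) ≈ 0.19166
polish: (21/99) × (17/21) × (9/21) ≈ 0.0735931
Highest score → czech.

czech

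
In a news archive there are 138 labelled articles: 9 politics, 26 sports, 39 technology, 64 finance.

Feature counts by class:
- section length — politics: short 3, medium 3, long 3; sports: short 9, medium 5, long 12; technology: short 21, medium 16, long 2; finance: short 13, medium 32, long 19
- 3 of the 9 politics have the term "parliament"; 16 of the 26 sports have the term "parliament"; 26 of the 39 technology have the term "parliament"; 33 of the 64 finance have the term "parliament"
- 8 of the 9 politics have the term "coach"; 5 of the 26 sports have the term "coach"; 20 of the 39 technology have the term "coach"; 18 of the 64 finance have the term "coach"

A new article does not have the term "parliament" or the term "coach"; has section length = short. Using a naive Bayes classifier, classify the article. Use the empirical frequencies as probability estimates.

finance

politics: (9/138) × (3/9) × (6/9) × (1/9) ≈ 0.00161031
sports: (26/138) × (9/26) × (10/26) × (21/26) ≈ 0.0202598
technology: (39/138) × (21/39) × (13/39) × (19/39) ≈ 0.024712
finance: (64/138) × (13/64) × (31/64) × (46/64) ≈ 0.0327962
Highest score → finance.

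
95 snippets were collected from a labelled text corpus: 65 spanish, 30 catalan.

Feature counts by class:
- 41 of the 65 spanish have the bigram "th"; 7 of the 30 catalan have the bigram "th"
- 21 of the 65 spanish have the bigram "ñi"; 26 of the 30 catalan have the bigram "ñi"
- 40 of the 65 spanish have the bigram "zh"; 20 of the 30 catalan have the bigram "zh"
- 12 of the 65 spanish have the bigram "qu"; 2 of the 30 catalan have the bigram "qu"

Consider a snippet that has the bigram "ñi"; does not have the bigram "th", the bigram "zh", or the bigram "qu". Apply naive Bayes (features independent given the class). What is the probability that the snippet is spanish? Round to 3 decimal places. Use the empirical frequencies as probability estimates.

0.282

spanish: (65/95) × (24/65) × (21/65) × (25/65) × (53/65) ≈ 0.0255966
catalan: (30/95) × (23/30) × (26/30) × (10/30) × (28/30) ≈ 0.0652788
P(spanish | x) = 0.0255966 / 0.0908754 ≈ 0.282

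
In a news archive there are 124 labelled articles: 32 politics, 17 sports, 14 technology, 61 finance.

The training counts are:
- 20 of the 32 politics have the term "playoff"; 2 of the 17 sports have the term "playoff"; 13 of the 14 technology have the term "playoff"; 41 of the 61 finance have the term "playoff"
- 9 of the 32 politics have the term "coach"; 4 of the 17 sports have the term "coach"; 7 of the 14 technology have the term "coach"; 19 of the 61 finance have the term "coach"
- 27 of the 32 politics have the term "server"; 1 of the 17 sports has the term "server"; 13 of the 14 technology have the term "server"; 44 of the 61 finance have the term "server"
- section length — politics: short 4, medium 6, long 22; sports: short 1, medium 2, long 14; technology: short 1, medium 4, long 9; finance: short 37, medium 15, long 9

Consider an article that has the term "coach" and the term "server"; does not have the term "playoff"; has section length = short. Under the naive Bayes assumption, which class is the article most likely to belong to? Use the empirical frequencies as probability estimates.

politics: (32/124) × (12/32) × (9/32) × (27/32) × (4/32) ≈ 0.00287062
sports: (17/124) × (15/17) × (4/17) × (1/17) × (1/17) ≈ 0.0000984879
technology: (14/124) × (1/14) × (7/14) × (13/14) × (1/14) ≈ 0.000267446
finance: (61/124) × (20/61) × (19/61) × (44/61) × (37/61) ≈ 0.02198
Highest score → finance.

finance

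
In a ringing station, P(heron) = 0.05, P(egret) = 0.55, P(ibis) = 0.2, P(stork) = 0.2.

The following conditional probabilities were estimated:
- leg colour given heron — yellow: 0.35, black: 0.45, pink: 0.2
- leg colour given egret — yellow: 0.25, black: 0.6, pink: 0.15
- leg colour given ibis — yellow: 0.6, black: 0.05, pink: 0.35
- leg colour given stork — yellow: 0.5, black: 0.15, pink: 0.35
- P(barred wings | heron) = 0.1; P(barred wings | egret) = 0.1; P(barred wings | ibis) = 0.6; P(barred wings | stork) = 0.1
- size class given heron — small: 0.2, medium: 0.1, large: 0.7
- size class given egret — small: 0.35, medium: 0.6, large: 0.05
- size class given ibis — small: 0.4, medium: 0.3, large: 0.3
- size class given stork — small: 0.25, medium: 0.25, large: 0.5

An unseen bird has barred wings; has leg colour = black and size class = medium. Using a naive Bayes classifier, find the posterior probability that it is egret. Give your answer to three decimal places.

0.877

heron: 0.05 × 0.45 × 0.1 × 0.1 = 0.000225
egret: 0.55 × 0.6 × 0.1 × 0.6 = 0.0198
ibis: 0.2 × 0.05 × 0.6 × 0.3 = 0.0018
stork: 0.2 × 0.15 × 0.1 × 0.25 = 0.00075
P(egret | x) = 0.0198 / 0.022575 ≈ 0.877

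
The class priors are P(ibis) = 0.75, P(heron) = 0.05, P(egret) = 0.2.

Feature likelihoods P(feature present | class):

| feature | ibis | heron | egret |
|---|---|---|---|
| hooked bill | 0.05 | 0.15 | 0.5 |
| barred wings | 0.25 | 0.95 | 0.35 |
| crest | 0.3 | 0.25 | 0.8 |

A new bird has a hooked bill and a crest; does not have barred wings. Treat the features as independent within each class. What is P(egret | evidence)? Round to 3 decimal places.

ibis: 0.75 × 0.05 × (1−0.25) × 0.3 = 0.0084375
heron: 0.05 × 0.15 × (1−0.95) × 0.25 = 0.00009375
egret: 0.2 × 0.5 × (1−0.35) × 0.8 = 0.052
P(egret | x) = 0.052 / 0.06053125 ≈ 0.859

0.859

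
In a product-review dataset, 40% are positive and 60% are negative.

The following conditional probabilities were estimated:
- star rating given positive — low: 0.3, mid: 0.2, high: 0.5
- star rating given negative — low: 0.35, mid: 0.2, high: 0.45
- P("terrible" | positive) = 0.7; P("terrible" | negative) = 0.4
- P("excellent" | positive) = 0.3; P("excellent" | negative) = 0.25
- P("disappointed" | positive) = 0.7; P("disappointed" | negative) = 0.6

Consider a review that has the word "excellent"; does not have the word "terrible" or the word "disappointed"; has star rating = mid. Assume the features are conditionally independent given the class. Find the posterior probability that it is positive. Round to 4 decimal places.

positive: 0.4 × 0.2 × (1−0.7) × 0.3 × (1−0.7) = 0.00216
negative: 0.6 × 0.2 × (1−0.4) × 0.25 × (1−0.6) = 0.0072
P(positive | x) = 0.00216 / 0.00936 ≈ 0.2308

0.2308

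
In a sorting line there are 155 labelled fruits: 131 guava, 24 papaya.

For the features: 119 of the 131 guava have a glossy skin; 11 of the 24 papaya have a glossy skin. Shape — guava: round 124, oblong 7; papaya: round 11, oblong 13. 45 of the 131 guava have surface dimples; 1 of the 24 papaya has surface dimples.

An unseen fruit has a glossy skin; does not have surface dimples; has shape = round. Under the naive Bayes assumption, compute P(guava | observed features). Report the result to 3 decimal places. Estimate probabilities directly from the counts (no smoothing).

0.939

guava: (131/155) × (119/131) × (124/131) × (86/131) ≈ 0.477082
papaya: (24/155) × (11/24) × (11/24) × (23/24) ≈ 0.0311716
P(guava | x) = 0.477082 / 0.5082536 ≈ 0.939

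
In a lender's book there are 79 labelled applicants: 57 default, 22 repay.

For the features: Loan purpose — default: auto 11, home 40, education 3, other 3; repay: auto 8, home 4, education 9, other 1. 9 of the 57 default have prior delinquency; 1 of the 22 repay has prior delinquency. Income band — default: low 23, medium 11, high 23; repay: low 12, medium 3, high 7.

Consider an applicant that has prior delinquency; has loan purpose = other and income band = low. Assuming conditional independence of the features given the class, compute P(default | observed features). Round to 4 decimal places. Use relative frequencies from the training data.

default: (57/79) × (3/57) × (9/57) × (23/57) ≈ 0.00241944
repay: (22/79) × (1/22) × (1/22) × (12/22) ≈ 0.00031384
P(default | x) = 0.00241944 / 0.00273328 ≈ 0.8852

0.8852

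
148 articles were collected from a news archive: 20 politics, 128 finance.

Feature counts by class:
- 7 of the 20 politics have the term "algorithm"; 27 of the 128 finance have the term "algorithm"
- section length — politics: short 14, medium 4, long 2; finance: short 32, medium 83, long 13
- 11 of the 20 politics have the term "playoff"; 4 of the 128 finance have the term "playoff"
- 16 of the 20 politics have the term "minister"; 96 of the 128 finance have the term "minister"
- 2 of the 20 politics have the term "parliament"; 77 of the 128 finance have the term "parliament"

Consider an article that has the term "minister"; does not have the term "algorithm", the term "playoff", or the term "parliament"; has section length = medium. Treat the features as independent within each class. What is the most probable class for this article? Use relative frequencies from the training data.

finance

politics: (20/148) × (13/20) × (4/20) × (9/20) × (16/20) × (18/20) ≈ 0.00569189
finance: (128/148) × (101/128) × (83/128) × (124/128) × (96/128) × (51/128) ≈ 0.128103
Highest score → finance.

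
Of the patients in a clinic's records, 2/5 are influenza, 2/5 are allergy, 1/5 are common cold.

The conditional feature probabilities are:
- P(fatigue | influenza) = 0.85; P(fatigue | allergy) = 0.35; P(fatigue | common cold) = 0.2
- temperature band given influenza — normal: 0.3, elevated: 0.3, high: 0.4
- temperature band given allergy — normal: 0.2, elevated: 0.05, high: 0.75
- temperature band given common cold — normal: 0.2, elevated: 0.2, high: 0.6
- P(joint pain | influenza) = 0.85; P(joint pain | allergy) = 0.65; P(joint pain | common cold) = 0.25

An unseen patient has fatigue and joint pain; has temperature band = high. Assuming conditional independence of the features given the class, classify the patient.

influenza: 0.4 × 0.85 × 0.4 × 0.85 = 0.1156
allergy: 0.4 × 0.35 × 0.75 × 0.65 = 0.06825
common cold: 0.2 × 0.2 × 0.6 × 0.25 = 0.006
Highest score → influenza.

influenza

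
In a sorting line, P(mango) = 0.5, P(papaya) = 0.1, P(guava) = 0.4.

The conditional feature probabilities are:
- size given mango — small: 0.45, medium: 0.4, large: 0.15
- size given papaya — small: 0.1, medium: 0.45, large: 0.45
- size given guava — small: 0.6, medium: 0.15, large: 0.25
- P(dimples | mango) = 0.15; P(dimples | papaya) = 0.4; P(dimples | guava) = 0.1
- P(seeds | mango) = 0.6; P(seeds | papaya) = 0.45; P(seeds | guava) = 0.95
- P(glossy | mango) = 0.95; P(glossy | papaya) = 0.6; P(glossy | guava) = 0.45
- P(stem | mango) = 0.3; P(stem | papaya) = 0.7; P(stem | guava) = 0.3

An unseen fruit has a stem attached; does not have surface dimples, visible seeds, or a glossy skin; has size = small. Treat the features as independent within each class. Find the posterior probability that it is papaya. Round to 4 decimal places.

0.2398

mango: 0.5 × 0.45 × (1−0.15) × (1−0.6) × (1−0.95) × 0.3 = 0.0011475
papaya: 0.1 × 0.1 × (1−0.4) × (1−0.45) × (1−0.6) × 0.7 = 0.000924
guava: 0.4 × 0.6 × (1−0.1) × (1−0.95) × (1−0.45) × 0.3 = 0.001782
P(papaya | x) = 0.000924 / 0.0038535 ≈ 0.2398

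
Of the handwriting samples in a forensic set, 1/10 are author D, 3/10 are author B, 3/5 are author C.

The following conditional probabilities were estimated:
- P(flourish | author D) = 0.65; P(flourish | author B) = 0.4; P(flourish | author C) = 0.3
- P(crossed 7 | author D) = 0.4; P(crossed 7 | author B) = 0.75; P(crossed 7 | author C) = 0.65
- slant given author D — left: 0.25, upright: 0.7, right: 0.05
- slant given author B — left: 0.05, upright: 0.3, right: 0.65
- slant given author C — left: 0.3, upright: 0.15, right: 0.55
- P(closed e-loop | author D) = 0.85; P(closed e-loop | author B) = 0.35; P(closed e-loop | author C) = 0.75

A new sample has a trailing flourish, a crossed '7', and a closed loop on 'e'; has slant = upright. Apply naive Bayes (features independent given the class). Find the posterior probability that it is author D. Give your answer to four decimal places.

author D: 0.1 × 0.65 × 0.4 × 0.7 × 0.85 = 0.01547
author B: 0.3 × 0.4 × 0.75 × 0.3 × 0.35 = 0.00945
author C: 0.6 × 0.3 × 0.65 × 0.15 × 0.75 = 0.0131625
P(author D | x) = 0.01547 / 0.0380825 ≈ 0.4062

0.4062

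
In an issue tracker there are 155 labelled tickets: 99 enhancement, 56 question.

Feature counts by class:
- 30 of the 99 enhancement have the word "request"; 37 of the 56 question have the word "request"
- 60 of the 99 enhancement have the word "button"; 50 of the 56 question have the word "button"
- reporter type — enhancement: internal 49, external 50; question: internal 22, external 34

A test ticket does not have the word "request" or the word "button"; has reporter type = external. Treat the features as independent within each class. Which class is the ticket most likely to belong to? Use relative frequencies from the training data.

enhancement

enhancement: (99/155) × (69/99) × (39/99) × (50/99) ≈ 0.088569
question: (56/155) × (19/56) × (6/56) × (34/56) ≈ 0.007974
Highest score → enhancement.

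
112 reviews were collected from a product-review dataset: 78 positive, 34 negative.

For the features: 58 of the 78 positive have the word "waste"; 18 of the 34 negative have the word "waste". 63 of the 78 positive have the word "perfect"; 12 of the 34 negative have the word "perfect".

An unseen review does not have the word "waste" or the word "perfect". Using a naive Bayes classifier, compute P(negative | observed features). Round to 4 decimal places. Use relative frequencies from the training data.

positive: (78/112) × (20/78) × (15/78) ≈ 0.0343407
negative: (34/112) × (16/34) × (22/34) ≈ 0.092437
P(negative | x) = 0.092437 / 0.1267777 ≈ 0.7291

0.7291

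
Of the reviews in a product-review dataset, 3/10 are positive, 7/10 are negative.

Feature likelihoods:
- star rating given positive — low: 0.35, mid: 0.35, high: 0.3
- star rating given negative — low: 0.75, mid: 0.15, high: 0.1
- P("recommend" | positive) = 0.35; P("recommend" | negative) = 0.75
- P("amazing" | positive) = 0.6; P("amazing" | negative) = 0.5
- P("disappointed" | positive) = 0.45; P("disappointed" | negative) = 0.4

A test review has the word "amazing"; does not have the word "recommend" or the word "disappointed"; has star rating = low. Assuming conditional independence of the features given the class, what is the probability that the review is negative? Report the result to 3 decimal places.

positive: 0.3 × 0.35 × (1−0.35) × 0.6 × (1−0.45) = 0.0225225
negative: 0.7 × 0.75 × (1−0.75) × 0.5 × (1−0.4) = 0.039375
P(negative | x) = 0.039375 / 0.0618975 ≈ 0.636

0.636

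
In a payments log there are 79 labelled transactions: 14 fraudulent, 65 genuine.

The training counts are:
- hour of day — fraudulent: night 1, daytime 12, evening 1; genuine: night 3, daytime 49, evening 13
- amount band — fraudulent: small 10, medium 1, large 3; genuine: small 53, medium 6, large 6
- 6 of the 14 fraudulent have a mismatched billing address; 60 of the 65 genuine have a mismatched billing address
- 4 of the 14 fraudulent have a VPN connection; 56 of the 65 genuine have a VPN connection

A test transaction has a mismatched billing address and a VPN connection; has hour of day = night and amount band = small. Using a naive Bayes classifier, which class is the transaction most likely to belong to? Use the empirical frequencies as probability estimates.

genuine

fraudulent: (14/79) × (1/14) × (10/14) × (6/14) × (4/14) ≈ 0.00110713
genuine: (65/79) × (3/65) × (53/65) × (60/65) × (56/65) ≈ 0.0246246
Highest score → genuine.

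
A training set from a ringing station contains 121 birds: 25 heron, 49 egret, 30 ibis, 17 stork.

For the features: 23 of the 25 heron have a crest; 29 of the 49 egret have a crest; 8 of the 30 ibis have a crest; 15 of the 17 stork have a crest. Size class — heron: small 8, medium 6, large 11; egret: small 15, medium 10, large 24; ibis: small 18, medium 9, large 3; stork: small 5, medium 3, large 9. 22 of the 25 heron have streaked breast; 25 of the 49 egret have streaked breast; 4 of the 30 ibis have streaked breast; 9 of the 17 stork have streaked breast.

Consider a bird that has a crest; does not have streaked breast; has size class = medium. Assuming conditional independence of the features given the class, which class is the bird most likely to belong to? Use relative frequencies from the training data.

heron: (25/121) × (23/25) × (6/25) × (3/25) ≈ 0.00547438
egret: (49/121) × (29/49) × (10/49) × (24/49) ≈ 0.023957
ibis: (30/121) × (8/30) × (9/30) × (26/30) ≈ 0.0171901
stork: (17/121) × (15/17) × (3/17) × (8/17) ≈ 0.0102948
Highest score → egret.

egret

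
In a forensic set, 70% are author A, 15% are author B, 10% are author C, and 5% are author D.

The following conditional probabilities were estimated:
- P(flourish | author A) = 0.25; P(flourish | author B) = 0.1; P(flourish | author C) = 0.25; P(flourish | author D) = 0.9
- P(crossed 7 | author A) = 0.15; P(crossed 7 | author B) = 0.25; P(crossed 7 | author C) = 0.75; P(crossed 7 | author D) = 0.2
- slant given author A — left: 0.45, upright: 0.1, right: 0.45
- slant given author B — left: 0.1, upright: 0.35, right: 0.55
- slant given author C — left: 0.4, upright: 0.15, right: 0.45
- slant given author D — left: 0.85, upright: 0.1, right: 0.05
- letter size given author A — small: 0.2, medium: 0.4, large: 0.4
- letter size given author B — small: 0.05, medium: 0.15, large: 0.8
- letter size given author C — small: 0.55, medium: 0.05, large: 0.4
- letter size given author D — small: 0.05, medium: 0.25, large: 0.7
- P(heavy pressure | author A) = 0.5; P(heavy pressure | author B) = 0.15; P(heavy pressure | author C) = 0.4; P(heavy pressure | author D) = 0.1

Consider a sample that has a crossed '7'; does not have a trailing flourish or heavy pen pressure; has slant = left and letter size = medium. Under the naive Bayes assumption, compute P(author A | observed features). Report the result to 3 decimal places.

author A: 0.7 × (1−0.25) × 0.15 × 0.45 × 0.4 × (1−0.5) = 0.0070875
author B: 0.15 × (1−0.1) × 0.25 × 0.1 × 0.15 × (1−0.15) = 0.0004303125
author C: 0.1 × (1−0.25) × 0.75 × 0.4 × 0.05 × (1−0.4) = 0.000675
author D: 0.05 × (1−0.9) × 0.2 × 0.85 × 0.25 × (1−0.1) = 0.00019125
P(author A | x) = 0.0070875 / 0.0083840625 ≈ 0.845

0.845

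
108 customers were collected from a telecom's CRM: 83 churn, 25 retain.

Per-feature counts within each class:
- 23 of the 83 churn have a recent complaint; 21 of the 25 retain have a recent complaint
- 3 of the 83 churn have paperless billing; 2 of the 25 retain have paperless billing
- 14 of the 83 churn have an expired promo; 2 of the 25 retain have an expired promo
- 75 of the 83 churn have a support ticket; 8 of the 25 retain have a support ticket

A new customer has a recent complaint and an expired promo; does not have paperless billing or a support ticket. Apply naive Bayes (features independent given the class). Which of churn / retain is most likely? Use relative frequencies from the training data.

retain

churn: (83/108) × (23/83) × (80/83) × (14/83) × (8/83) ≈ 0.00333717
retain: (25/108) × (21/25) × (23/25) × (2/25) × (17/25) ≈ 0.00973156
Highest score → retain.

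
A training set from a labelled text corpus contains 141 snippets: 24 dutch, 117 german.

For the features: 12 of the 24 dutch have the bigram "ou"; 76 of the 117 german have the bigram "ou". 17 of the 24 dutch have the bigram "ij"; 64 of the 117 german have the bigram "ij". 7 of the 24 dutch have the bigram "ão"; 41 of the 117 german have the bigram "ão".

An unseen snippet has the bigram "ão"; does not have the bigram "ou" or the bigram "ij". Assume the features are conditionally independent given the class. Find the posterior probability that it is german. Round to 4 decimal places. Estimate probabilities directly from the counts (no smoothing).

0.8644

dutch: (24/141) × (12/24) × (7/24) × (7/24) ≈ 0.00723995
german: (117/141) × (41/117) × (53/117) × (41/117) ≈ 0.0461586
P(german | x) = 0.0461586 / 0.05339855 ≈ 0.8644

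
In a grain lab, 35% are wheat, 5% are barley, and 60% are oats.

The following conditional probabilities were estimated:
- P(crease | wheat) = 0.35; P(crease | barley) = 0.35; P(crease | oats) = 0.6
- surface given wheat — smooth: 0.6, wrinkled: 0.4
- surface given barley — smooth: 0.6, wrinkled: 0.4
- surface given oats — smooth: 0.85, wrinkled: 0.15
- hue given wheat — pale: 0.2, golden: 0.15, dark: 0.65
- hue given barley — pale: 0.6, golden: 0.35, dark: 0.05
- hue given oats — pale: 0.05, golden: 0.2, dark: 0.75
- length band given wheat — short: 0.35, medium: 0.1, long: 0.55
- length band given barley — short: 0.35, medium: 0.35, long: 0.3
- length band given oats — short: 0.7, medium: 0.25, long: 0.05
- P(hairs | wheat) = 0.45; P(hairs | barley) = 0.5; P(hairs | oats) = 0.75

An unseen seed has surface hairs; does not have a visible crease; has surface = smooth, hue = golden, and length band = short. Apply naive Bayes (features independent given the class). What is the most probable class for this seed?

oats

wheat: 0.35 × (1−0.35) × 0.6 × 0.15 × 0.35 × 0.45 = 0.0032248125
barley: 0.05 × (1−0.35) × 0.6 × 0.35 × 0.35 × 0.5 = 0.001194375
oats: 0.6 × (1−0.6) × 0.85 × 0.2 × 0.7 × 0.75 = 0.02142
Highest score → oats.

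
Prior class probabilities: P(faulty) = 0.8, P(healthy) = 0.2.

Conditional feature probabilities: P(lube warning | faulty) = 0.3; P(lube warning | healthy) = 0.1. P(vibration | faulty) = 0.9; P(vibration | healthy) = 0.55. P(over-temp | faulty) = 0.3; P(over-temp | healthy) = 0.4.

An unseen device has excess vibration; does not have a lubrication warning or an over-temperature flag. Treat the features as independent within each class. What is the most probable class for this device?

faulty

faulty: 0.8 × (1−0.3) × 0.9 × (1−0.3) = 0.3528
healthy: 0.2 × (1−0.1) × 0.55 × (1−0.4) = 0.0594
Highest score → faulty.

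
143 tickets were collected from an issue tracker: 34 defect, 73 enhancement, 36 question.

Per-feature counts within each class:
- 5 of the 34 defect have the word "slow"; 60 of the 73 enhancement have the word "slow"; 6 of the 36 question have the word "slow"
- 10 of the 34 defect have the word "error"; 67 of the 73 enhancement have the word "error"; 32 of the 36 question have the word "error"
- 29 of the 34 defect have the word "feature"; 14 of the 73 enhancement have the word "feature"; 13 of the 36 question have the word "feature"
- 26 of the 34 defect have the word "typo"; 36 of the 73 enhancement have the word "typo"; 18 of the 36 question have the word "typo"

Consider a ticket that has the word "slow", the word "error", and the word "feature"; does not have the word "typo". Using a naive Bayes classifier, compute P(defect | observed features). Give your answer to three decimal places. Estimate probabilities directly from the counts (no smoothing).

defect: (34/143) × (5/34) × (10/34) × (29/34) × (8/34) ≈ 0.00206388
enhancement: (73/143) × (60/73) × (67/73) × (14/73) × (37/73) ≈ 0.0374327
question: (36/143) × (6/36) × (32/36) × (13/36) × (18/36) ≈ 0.00673401
P(defect | x) = 0.00206388 / 0.04623059 ≈ 0.045

0.045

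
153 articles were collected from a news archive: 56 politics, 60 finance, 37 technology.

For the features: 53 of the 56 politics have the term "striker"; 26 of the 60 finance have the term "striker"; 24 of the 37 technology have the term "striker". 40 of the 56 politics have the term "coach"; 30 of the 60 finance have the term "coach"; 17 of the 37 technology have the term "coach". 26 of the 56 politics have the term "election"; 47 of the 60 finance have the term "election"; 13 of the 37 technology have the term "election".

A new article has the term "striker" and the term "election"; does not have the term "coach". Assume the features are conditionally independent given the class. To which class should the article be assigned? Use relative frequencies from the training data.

finance

politics: (56/153) × (53/56) × (16/56) × (26/56) ≈ 0.0459517
finance: (60/153) × (26/60) × (30/60) × (47/60) ≈ 0.0665577
technology: (37/153) × (24/37) × (20/37) × (13/37) ≈ 0.0297913
Highest score → finance.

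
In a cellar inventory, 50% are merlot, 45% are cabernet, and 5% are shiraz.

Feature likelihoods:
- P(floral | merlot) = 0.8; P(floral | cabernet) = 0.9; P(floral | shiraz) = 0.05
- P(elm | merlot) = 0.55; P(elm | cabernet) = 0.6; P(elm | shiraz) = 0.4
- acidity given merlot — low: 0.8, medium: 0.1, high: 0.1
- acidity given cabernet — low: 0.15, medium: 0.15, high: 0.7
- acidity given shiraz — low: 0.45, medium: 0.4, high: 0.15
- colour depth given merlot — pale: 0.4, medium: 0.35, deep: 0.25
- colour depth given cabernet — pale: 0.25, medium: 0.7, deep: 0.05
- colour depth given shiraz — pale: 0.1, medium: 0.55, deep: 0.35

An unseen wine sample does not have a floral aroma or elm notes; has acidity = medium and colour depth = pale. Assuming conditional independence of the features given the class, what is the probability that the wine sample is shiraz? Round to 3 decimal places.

0.315

merlot: 0.5 × (1−0.8) × (1−0.55) × 0.1 × 0.4 = 0.0018
cabernet: 0.45 × (1−0.9) × (1−0.6) × 0.15 × 0.25 = 0.000675
shiraz: 0.05 × (1−0.05) × (1−0.4) × 0.4 × 0.1 = 0.00114
P(shiraz | x) = 0.00114 / 0.003615 ≈ 0.315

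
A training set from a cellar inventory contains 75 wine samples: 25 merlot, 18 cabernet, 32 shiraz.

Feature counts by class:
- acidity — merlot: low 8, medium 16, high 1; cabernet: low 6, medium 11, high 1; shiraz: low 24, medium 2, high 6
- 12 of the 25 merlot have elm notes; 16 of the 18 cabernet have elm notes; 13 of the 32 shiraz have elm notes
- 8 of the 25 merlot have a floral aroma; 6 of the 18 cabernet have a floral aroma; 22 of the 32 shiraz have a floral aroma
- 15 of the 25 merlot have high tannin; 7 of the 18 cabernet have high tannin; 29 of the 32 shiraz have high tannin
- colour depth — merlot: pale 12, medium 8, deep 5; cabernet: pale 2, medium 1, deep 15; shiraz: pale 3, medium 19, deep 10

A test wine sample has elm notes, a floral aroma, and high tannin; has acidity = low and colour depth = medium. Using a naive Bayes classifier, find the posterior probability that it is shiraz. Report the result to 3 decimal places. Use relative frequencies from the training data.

merlot: (25/75) × (8/25) × (12/25) × (8/25) × (15/25) × (8/25) = 0.003145728
cabernet: (18/75) × (6/18) × (16/18) × (6/18) × (7/18) × (1/18) ≈ 0.000512117
shiraz: (32/75) × (24/32) × (13/32) × (22/32) × (29/32) × (19/32) = 0.0480914306640625
P(shiraz | x) = 0.0480914306640625 / 0.0517492756640625 ≈ 0.929

0.929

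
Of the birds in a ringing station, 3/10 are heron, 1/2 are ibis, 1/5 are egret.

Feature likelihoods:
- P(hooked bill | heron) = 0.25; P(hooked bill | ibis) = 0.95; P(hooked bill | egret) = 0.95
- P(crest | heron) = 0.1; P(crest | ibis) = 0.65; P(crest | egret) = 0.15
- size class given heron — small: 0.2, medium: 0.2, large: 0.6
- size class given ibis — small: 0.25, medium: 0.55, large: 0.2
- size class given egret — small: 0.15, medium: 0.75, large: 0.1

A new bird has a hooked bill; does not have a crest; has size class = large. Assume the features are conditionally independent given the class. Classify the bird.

heron

heron: 0.3 × 0.25 × (1−0.1) × 0.6 = 0.0405
ibis: 0.5 × 0.95 × (1−0.65) × 0.2 = 0.03325
egret: 0.2 × 0.95 × (1−0.15) × 0.1 = 0.01615
Highest score → heron.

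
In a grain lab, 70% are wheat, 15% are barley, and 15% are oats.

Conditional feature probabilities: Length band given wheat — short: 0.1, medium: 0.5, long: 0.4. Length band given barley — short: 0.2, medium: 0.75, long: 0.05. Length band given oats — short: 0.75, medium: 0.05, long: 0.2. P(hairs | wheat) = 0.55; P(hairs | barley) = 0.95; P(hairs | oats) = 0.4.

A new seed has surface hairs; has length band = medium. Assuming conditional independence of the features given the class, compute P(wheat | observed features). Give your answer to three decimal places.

wheat: 0.7 × 0.5 × 0.55 = 0.1925
barley: 0.15 × 0.75 × 0.95 = 0.106875
oats: 0.15 × 0.05 × 0.4 = 0.003
P(wheat | x) = 0.1925 / 0.302375 ≈ 0.637

0.637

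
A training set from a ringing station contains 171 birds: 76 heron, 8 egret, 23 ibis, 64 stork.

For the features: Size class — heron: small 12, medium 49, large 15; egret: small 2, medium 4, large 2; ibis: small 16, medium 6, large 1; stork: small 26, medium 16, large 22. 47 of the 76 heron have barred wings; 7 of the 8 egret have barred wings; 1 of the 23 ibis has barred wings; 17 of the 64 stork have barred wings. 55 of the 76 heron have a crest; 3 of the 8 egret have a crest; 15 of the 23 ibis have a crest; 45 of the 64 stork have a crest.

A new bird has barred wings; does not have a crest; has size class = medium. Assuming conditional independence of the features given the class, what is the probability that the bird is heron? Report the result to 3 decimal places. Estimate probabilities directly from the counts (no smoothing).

0.703

heron: (76/171) × (49/76) × (47/76) × (21/76) ≈ 0.0489655
egret: (8/171) × (4/8) × (7/8) × (5/8) ≈ 0.0127924
ibis: (23/171) × (6/23) × (1/23) × (8/23) ≈ 0.000530627
stork: (64/171) × (16/64) × (17/64) × (19/64) ≈ 0.00737847
P(heron | x) = 0.0489655 / 0.069666997 ≈ 0.703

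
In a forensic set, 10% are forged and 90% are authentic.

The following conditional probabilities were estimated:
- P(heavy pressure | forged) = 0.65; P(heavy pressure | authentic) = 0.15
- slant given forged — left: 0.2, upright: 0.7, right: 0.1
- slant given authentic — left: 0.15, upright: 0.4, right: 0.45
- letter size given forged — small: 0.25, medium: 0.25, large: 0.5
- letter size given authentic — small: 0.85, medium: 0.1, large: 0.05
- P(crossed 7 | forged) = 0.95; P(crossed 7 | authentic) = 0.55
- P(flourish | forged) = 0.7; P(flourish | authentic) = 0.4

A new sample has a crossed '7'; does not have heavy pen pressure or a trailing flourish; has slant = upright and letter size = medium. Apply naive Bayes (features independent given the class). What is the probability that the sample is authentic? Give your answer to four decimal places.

forged: 0.1 × (1−0.65) × 0.7 × 0.25 × 0.95 × (1−0.7) = 0.001745625
authentic: 0.9 × (1−0.15) × 0.4 × 0.1 × 0.55 × (1−0.4) = 0.010098
P(authentic | x) = 0.010098 / 0.011843625 ≈ 0.8526

0.8526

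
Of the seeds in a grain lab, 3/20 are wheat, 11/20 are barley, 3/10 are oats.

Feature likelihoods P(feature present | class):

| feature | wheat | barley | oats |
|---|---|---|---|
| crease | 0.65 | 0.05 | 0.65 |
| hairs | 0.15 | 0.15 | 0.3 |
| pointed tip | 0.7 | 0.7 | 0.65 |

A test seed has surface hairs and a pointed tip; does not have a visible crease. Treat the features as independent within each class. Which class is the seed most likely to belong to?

wheat: 0.15 × (1−0.65) × 0.15 × 0.7 = 0.0055125
barley: 0.55 × (1−0.05) × 0.15 × 0.7 = 0.0548625
oats: 0.3 × (1−0.65) × 0.3 × 0.65 = 0.020475
Highest score → barley.

barley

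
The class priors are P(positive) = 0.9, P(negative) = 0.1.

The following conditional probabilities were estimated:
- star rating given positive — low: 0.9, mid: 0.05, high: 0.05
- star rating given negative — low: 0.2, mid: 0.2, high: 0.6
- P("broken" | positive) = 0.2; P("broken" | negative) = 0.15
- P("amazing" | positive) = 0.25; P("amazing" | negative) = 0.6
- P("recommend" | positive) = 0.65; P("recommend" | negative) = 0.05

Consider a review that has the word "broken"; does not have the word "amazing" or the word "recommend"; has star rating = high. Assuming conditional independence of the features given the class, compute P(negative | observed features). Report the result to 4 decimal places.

0.5914

positive: 0.9 × 0.05 × 0.2 × (1−0.25) × (1−0.65) = 0.0023625
negative: 0.1 × 0.6 × 0.15 × (1−0.6) × (1−0.05) = 0.00342
P(negative | x) = 0.00342 / 0.0057825 ≈ 0.5914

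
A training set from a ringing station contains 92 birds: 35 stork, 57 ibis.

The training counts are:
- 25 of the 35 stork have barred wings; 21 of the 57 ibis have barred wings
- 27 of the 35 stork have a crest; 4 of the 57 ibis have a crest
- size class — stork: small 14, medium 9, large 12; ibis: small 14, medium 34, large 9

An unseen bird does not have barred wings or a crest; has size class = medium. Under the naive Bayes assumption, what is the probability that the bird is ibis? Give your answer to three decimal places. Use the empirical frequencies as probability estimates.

stork: (35/92) × (10/35) × (8/35) × (9/35) ≈ 0.00638864
ibis: (57/92) × (36/57) × (53/57) × (34/57) ≈ 0.21703
P(ibis | x) = 0.21703 / 0.22341864 ≈ 0.971

0.971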